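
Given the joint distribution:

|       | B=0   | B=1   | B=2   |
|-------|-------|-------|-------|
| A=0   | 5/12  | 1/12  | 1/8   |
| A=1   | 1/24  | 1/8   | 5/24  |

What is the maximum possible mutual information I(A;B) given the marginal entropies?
The upper bound on mutual information is I(A;B) ≤ min(H(A), H(B)).

Marginal P(A) (row sums):
  P(A=0) = 5/12 + 1/12 + 1/8 = 5/8
  P(A=1) = 1/24 + 1/8 + 5/24 = 3/8
Marginal P(B) (column sums):
  P(B=0) = 5/12 + 1/24 = 11/24
  P(B=1) = 1/12 + 1/8 = 5/24
  P(B=2) = 1/8 + 5/24 = 1/3

H(A) = -[(5/8)·log₂(5/8) + (3/8)·log₂(3/8)]
  = 0.4238 + 0.5306
  = 0.9544 bits
H(B) = -[(11/24)·log₂(11/24) + (5/24)·log₂(5/24) + (1/3)·log₂(1/3)]
  = 0.5159 + 0.4715 + 0.5283
  = 1.5157 bits

Maximum possible I(A;B) = min(0.9544, 1.5157) = 0.9544 bits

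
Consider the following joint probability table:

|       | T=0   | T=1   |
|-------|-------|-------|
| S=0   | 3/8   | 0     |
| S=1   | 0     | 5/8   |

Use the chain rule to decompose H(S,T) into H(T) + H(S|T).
By the chain rule: H(S,T) = H(T) + H(S|T)

Marginal P(T) (column sums):
  P(T=0) = 3/8 + 0 = 3/8
  P(T=1) = 0 + 5/8 = 5/8
H(T) = -[(3/8)·log₂(3/8) + (5/8)·log₂(5/8)]
  = 0.5306 + 0.4238
  = 0.9544 bits
H(S|T) = -Σ P(S,T)·log₂ P(S|T), where P(S|T) = P(S,T) / P(T)
  (cells with P(S,T) = 0 contribute 0)
  (S=0,T=0): P(S|T) = (3/8)/(3/8) = 1;  -(3/8)·log₂(1) = 0.0000
  (S=1,T=1): P(S|T) = (5/8)/(5/8) = 1;  -(5/8)·log₂(1) = 0.0000
H(S|T) = 0.0000 + 0.0000
  = 0.0000 bits

H(S,T) = H(T) + H(S|T) = 0.9544 + 0.0000 = 0.9544 bits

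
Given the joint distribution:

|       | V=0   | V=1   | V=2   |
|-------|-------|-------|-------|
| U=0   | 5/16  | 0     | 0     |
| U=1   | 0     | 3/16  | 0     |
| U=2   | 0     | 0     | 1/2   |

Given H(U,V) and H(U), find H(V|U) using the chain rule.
From the chain rule: H(U,V) = H(U) + H(V|U)
Therefore: H(V|U) = H(U,V) - H(U)

H(U,V) = -[(5/16)·log₂(5/16) + (3/16)·log₂(3/16) + (1/2)·log₂(1/2)]
  = 0.5244 + 0.4528 + 0.5000
  = 1.4772 bits
Marginal P(U) (row sums):
  P(U=0) = 5/16 + 0 + 0 = 5/16
  P(U=1) = 0 + 3/16 + 0 = 3/16
  P(U=2) = 0 + 0 + 1/2 = 1/2
H(U) = -[(5/16)·log₂(5/16) + (3/16)·log₂(3/16) + (1/2)·log₂(1/2)]
  = 0.5244 + 0.4528 + 0.5000
  = 1.4772 bits

H(V|U) = 1.4772 - 1.4772 = 0.0000 bits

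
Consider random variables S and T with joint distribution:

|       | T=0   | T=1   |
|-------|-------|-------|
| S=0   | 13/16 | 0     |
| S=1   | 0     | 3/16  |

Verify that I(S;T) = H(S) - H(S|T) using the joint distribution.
Left side, from I(S;T) = H(S) + H(T) - H(S,T):
Marginal P(S) (row sums):
  P(S=0) = 13/16 + 0 = 13/16
  P(S=1) = 0 + 3/16 = 3/16
Marginal P(T) (column sums):
  P(T=0) = 13/16 + 0 = 13/16
  P(T=1) = 0 + 3/16 = 3/16

H(S) = -[(13/16)·log₂(13/16) + (3/16)·log₂(3/16)]
  = 0.2434 + 0.4528
  = 0.6962 bits
H(T) = -[(13/16)·log₂(13/16) + (3/16)·log₂(3/16)]
  = 0.2434 + 0.4528
  = 0.6962 bits
H(S,T) = -[(13/16)·log₂(13/16) + (3/16)·log₂(3/16)]
  = 0.2434 + 0.4528
  = 0.6962 bits

I(S;T) = H(S) + H(T) - H(S,T)
  = 0.6962 + 0.6962 - 0.6962
  = 0.6962 bits

Right side, with H(S|T) computed directly from the conditional probabilities:
H(S|T) = -Σ P(S,T)·log₂ P(S|T), where P(S|T) = P(S,T) / P(T)
  (cells with P(S,T) = 0 contribute 0)
  (S=0,T=0): P(S|T) = (13/16)/(13/16) = 1;  -(13/16)·log₂(1) = 0.0000
  (S=1,T=1): P(S|T) = (3/16)/(3/16) = 1;  -(3/16)·log₂(1) = 0.0000
H(S|T) = 0.0000 + 0.0000
  = 0.0000 bits
H(S) - H(S|T) = 0.6962 - 0.0000 = 0.6962 bits

Both sides equal 0.6962 bits, so I(S;T) = H(S) - H(S|T) ✓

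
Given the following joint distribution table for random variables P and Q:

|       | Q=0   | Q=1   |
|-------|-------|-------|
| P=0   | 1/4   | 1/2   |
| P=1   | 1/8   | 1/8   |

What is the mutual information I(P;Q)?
Marginal P(P) (row sums):
  P(P=0) = 1/4 + 1/2 = 3/4
  P(P=1) = 1/8 + 1/8 = 1/4
Marginal P(Q) (column sums):
  P(Q=0) = 1/4 + 1/8 = 3/8
  P(Q=1) = 1/2 + 1/8 = 5/8

H(P) = -[(3/4)·log₂(3/4) + (1/4)·log₂(1/4)]
  = 0.3113 + 0.5000
  = 0.8113 bits
H(Q) = -[(3/8)·log₂(3/8) + (5/8)·log₂(5/8)]
  = 0.5306 + 0.4238
  = 0.9544 bits
H(P,Q) = -[(1/4)·log₂(1/4) + (1/2)·log₂(1/2) + (1/8)·log₂(1/8) + (1/8)·log₂(1/8)]
  = 0.5000 + 0.5000 + 0.3750 + 0.3750
  = 1.7500 bits

I(P;Q) = H(P) + H(Q) - H(P,Q)
  = 0.8113 + 0.9544 - 1.7500
  = 0.0157 bits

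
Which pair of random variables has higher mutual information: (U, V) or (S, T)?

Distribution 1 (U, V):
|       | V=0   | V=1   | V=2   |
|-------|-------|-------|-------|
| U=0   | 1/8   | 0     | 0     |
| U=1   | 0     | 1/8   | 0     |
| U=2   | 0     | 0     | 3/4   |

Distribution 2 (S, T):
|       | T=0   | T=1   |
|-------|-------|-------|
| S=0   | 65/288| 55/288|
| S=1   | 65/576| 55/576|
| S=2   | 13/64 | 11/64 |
Distribution 1 (U, V):
Marginal P(U) (row sums):
  P(U=0) = 1/8 + 0 + 0 = 1/8
  P(U=1) = 0 + 1/8 + 0 = 1/8
  P(U=2) = 0 + 0 + 3/4 = 3/4
Marginal P(V) (column sums):
  P(V=0) = 1/8 + 0 + 0 = 1/8
  P(V=1) = 0 + 1/8 + 0 = 1/8
  P(V=2) = 0 + 0 + 3/4 = 3/4

H(U) = -[(1/8)·log₂(1/8) + (1/8)·log₂(1/8) + (3/4)·log₂(3/4)]
  = 0.3750 + 0.3750 + 0.3113
  = 1.0613 bits
H(V) = -[(1/8)·log₂(1/8) + (1/8)·log₂(1/8) + (3/4)·log₂(3/4)]
  = 0.3750 + 0.3750 + 0.3113
  = 1.0613 bits
H(U,V) = -[(1/8)·log₂(1/8) + (1/8)·log₂(1/8) + (3/4)·log₂(3/4)]
  = 0.3750 + 0.3750 + 0.3113
  = 1.0613 bits

I(U;V) = H(U) + H(V) - H(U,V)
  = 1.0613 + 1.0613 - 1.0613
  = 1.0613 bits

Distribution 2 (S, T):
Marginal P(S) (row sums):
  P(S=0) = 65/288 + 55/288 = 5/12
  P(S=1) = 65/576 + 55/576 = 5/24
  P(S=2) = 13/64 + 11/64 = 3/8
Marginal P(T) (column sums):
  P(T=0) = 65/288 + 65/576 + 13/64 = 13/24
  P(T=1) = 55/288 + 55/576 + 11/64 = 11/24

H(S) = -[(5/12)·log₂(5/12) + (5/24)·log₂(5/24) + (3/8)·log₂(3/8)]
  = 0.5263 + 0.4715 + 0.5306
  = 1.5284 bits
H(T) = -[(13/24)·log₂(13/24) + (11/24)·log₂(11/24)]
  = 0.4791 + 0.5159
  = 0.9950 bits
H(S,T) = -[(65/288)·log₂(65/288) + (55/288)·log₂(55/288) + (65/576)·log₂(65/576) + (55/576)·log₂(55/576) + (13/64)·log₂(13/64) + (11/64)·log₂(11/64)]
  = 0.4847 + 0.4561 + 0.3552 + 0.3236 + 0.4671 + 0.4367
  = 2.5234 bits

I(S;T) = H(S) + H(T) - H(S,T)
  = 1.5284 + 0.9950 - 2.5234
  = 0.0000 bits

I(U;V) = 1.0613 bits > I(S;T) = 0.0000 bits, so (U, V) has the higher mutual information (stronger dependence).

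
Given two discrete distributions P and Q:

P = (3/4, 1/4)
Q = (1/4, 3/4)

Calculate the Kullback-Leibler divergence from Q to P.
D(P||Q) = Σ P(i) log₂(P(i)/Q(i))
  i=0: (3/4) × log₂((3/4)/(1/4)) = (3/4) × log₂(3) = 1.1887
  i=1: (1/4) × log₂((1/4)/(3/4)) = (1/4) × log₂(1/3) = -0.3962
D(P||Q) = 1.1887 - 0.3962
  = 0.7925 bits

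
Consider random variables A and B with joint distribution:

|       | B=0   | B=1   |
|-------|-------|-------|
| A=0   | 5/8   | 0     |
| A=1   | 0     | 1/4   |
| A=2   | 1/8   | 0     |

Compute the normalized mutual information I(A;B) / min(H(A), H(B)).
Marginal P(A) (row sums):
  P(A=0) = 5/8 + 0 = 5/8
  P(A=1) = 0 + 1/4 = 1/4
  P(A=2) = 1/8 + 0 = 1/8
Marginal P(B) (column sums):
  P(B=0) = 5/8 + 0 + 1/8 = 3/4
  P(B=1) = 0 + 1/4 + 0 = 1/4

H(A) = -[(5/8)·log₂(5/8) + (1/4)·log₂(1/4) + (1/8)·log₂(1/8)]
  = 0.4238 + 0.5000 + 0.3750
  = 1.2988 bits
H(B) = -[(3/4)·log₂(3/4) + (1/4)·log₂(1/4)]
  = 0.3113 + 0.5000
  = 0.8113 bits
H(A,B) = -[(5/8)·log₂(5/8) + (1/4)·log₂(1/4) + (1/8)·log₂(1/8)]
  = 0.4238 + 0.5000 + 0.3750
  = 1.2988 bits

I(A;B) = H(A) + H(B) - H(A,B)
  = 1.2988 + 0.8113 - 1.2988
  = 0.8113 bits

min(H(A), H(B)) = min(1.2988, 0.8113) = 0.8113 bits
Normalized MI = 0.8113 / 0.8113 = 1.0000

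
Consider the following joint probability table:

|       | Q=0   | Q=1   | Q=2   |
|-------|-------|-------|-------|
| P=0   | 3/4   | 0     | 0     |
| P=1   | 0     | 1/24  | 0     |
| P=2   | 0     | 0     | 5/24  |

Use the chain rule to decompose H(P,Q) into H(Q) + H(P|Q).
By the chain rule: H(P,Q) = H(Q) + H(P|Q)

Marginal P(Q) (column sums):
  P(Q=0) = 3/4 + 0 + 0 = 3/4
  P(Q=1) = 0 + 1/24 + 0 = 1/24
  P(Q=2) = 0 + 0 + 5/24 = 5/24
H(Q) = -[(3/4)·log₂(3/4) + (1/24)·log₂(1/24) + (5/24)·log₂(5/24)]
  = 0.3113 + 0.1910 + 0.4715
  = 0.9738 bits
H(P|Q) = -Σ P(P,Q)·log₂ P(P|Q), where P(P|Q) = P(P,Q) / P(Q)
  (cells with P(P,Q) = 0 contribute 0)
  (P=0,Q=0): P(P|Q) = (3/4)/(3/4) = 1;  -(3/4)·log₂(1) = 0.0000
  (P=1,Q=1): P(P|Q) = (1/24)/(1/24) = 1;  -(1/24)·log₂(1) = 0.0000
  (P=2,Q=2): P(P|Q) = (5/24)/(5/24) = 1;  -(5/24)·log₂(1) = 0.0000
H(P|Q) = 0.0000 + 0.0000 + 0.0000
  = 0.0000 bits

H(P,Q) = H(Q) + H(P|Q) = 0.9738 + 0.0000 = 0.9738 bits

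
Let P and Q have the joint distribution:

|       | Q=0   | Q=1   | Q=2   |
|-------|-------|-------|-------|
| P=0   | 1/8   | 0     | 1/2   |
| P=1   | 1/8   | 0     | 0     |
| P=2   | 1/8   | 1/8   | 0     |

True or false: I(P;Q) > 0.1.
Marginal P(P) (row sums):
  P(P=0) = 1/8 + 0 + 1/2 = 5/8
  P(P=1) = 1/8 + 0 + 0 = 1/8
  P(P=2) = 1/8 + 1/8 + 0 = 1/4
Marginal P(Q) (column sums):
  P(Q=0) = 1/8 + 1/8 + 1/8 = 3/8
  P(Q=1) = 0 + 0 + 1/8 = 1/8
  P(Q=2) = 1/2 + 0 + 0 = 1/2

H(P) = -[(5/8)·log₂(5/8) + (1/8)·log₂(1/8) + (1/4)·log₂(1/4)]
  = 0.4238 + 0.3750 + 0.5000
  = 1.2988 bits
H(Q) = -[(3/8)·log₂(3/8) + (1/8)·log₂(1/8) + (1/2)·log₂(1/2)]
  = 0.5306 + 0.3750 + 0.5000
  = 1.4056 bits
H(P,Q) = -[(1/8)·log₂(1/8) + (1/2)·log₂(1/2) + (1/8)·log₂(1/8) + (1/8)·log₂(1/8) + (1/8)·log₂(1/8)]
  = 0.3750 + 0.5000 + 0.3750 + 0.3750 + 0.3750
  = 2.0000 bits

I(P;Q) = H(P) + H(Q) - H(P,Q)
  = 1.2988 + 1.4056 - 2.0000
  = 0.7044 bits

True. I(P;Q) = 0.7044 bits, which is > 0.1 bits.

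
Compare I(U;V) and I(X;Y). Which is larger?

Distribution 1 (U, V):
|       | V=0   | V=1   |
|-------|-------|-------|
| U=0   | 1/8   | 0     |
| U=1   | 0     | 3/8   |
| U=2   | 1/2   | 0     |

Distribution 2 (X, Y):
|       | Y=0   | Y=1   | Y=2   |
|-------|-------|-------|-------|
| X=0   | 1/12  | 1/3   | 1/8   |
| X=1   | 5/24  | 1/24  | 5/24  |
Distribution 1 (U, V):
Marginal P(U) (row sums):
  P(U=0) = 1/8 + 0 = 1/8
  P(U=1) = 0 + 3/8 = 3/8
  P(U=2) = 1/2 + 0 = 1/2
Marginal P(V) (column sums):
  P(V=0) = 1/8 + 0 + 1/2 = 5/8
  P(V=1) = 0 + 3/8 + 0 = 3/8

H(U) = -[(1/8)·log₂(1/8) + (3/8)·log₂(3/8) + (1/2)·log₂(1/2)]
  = 0.3750 + 0.5306 + 0.5000
  = 1.4056 bits
H(V) = -[(5/8)·log₂(5/8) + (3/8)·log₂(3/8)]
  = 0.4238 + 0.5306
  = 0.9544 bits
H(U,V) = -[(1/8)·log₂(1/8) + (3/8)·log₂(3/8) + (1/2)·log₂(1/2)]
  = 0.3750 + 0.5306 + 0.5000
  = 1.4056 bits

I(U;V) = H(U) + H(V) - H(U,V)
  = 1.4056 + 0.9544 - 1.4056
  = 0.9544 bits

Distribution 2 (X, Y):
Marginal P(X) (row sums):
  P(X=0) = 1/12 + 1/3 + 1/8 = 13/24
  P(X=1) = 5/24 + 1/24 + 5/24 = 11/24
Marginal P(Y) (column sums):
  P(Y=0) = 1/12 + 5/24 = 7/24
  P(Y=1) = 1/3 + 1/24 = 3/8
  P(Y=2) = 1/8 + 5/24 = 1/3

H(X) = -[(13/24)·log₂(13/24) + (11/24)·log₂(11/24)]
  = 0.4791 + 0.5159
  = 0.9950 bits
H(Y) = -[(7/24)·log₂(7/24) + (3/8)·log₂(3/8) + (1/3)·log₂(1/3)]
  = 0.5185 + 0.5306 + 0.5283
  = 1.5774 bits
H(X,Y) = -[(1/12)·log₂(1/12) + (1/3)·log₂(1/3) + (1/8)·log₂(1/8) + (5/24)·log₂(5/24) + (1/24)·log₂(1/24) + (5/24)·log₂(5/24)]
  = 0.2987 + 0.5283 + 0.3750 + 0.4715 + 0.1910 + 0.4715
  = 2.3360 bits

I(X;Y) = H(X) + H(Y) - H(X,Y)
  = 0.9950 + 1.5774 - 2.3360
  = 0.2364 bits

I(U;V) = 0.9544 bits > I(X;Y) = 0.2364 bits, so (U, V) has the higher mutual information (stronger dependence).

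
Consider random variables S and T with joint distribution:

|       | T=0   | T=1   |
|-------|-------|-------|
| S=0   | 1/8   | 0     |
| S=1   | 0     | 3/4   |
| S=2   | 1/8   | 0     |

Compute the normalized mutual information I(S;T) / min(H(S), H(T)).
Marginal P(S) (row sums):
  P(S=0) = 1/8 + 0 = 1/8
  P(S=1) = 0 + 3/4 = 3/4
  P(S=2) = 1/8 + 0 = 1/8
Marginal P(T) (column sums):
  P(T=0) = 1/8 + 0 + 1/8 = 1/4
  P(T=1) = 0 + 3/4 + 0 = 3/4

H(S) = -[(1/8)·log₂(1/8) + (3/4)·log₂(3/4) + (1/8)·log₂(1/8)]
  = 0.3750 + 0.3113 + 0.3750
  = 1.0613 bits
H(T) = -[(1/4)·log₂(1/4) + (3/4)·log₂(3/4)]
  = 0.5000 + 0.3113
  = 0.8113 bits
H(S,T) = -[(1/8)·log₂(1/8) + (3/4)·log₂(3/4) + (1/8)·log₂(1/8)]
  = 0.3750 + 0.3113 + 0.3750
  = 1.0613 bits

I(S;T) = H(S) + H(T) - H(S,T)
  = 1.0613 + 0.8113 - 1.0613
  = 0.8113 bits

min(H(S), H(T)) = min(1.0613, 0.8113) = 0.8113 bits
Normalized MI = 0.8113 / 0.8113 = 1.0000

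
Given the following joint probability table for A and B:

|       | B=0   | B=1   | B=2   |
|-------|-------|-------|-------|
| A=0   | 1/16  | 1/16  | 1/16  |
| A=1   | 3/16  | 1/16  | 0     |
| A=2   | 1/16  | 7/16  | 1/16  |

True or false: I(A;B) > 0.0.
Marginal P(A) (row sums):
  P(A=0) = 1/16 + 1/16 + 1/16 = 3/16
  P(A=1) = 3/16 + 1/16 + 0 = 1/4
  P(A=2) = 1/16 + 7/16 + 1/16 = 9/16
Marginal P(B) (column sums):
  P(B=0) = 1/16 + 3/16 + 1/16 = 5/16
  P(B=1) = 1/16 + 1/16 + 7/16 = 9/16
  P(B=2) = 1/16 + 0 + 1/16 = 1/8

H(A) = -[(3/16)·log₂(3/16) + (1/4)·log₂(1/4) + (9/16)·log₂(9/16)]
  = 0.4528 + 0.5000 + 0.4669
  = 1.4197 bits
H(B) = -[(5/16)·log₂(5/16) + (9/16)·log₂(9/16) + (1/8)·log₂(1/8)]
  = 0.5244 + 0.4669 + 0.3750
  = 1.3663 bits
H(A,B) = -[(1/16)·log₂(1/16) + (1/16)·log₂(1/16) + (1/16)·log₂(1/16) + (3/16)·log₂(3/16) + (1/16)·log₂(1/16) + (1/16)·log₂(1/16) + (7/16)·log₂(7/16) + (1/16)·log₂(1/16)]
  = 0.2500 + 0.2500 + 0.2500 + 0.4528 + 0.2500 + 0.2500 + 0.5218 + 0.2500
  = 2.4746 bits

I(A;B) = H(A) + H(B) - H(A,B)
  = 1.4197 + 1.3663 - 2.4746
  = 0.3114 bits

True. I(A;B) = 0.3114 bits, which is > 0.0 bits.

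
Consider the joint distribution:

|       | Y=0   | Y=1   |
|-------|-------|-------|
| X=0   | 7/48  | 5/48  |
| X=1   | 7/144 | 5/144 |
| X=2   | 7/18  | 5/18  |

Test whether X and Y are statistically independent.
Marginal P(X) (row sums):
  P(X=0) = 7/48 + 5/48 = 1/4
  P(X=1) = 7/144 + 5/144 = 1/12
  P(X=2) = 7/18 + 5/18 = 2/3
Marginal P(Y) (column sums):
  P(Y=0) = 7/48 + 7/144 + 7/18 = 7/12
  P(Y=1) = 5/48 + 5/144 + 5/18 = 5/12

X and Y are independent iff P(X=i,Y=j) = P(X=i)·P(Y=j) for every cell.
  P(X=0)·P(Y=0) = 1/4 × 7/12 = 7/48 = P(X=0,Y=0) ✓
  P(X=0)·P(Y=1) = 1/4 × 5/12 = 5/48 = P(X=0,Y=1) ✓
  P(X=1)·P(Y=0) = 1/12 × 7/12 = 7/144 = P(X=1,Y=0) ✓
  P(X=1)·P(Y=1) = 1/12 × 5/12 = 5/144 = P(X=1,Y=1) ✓
  P(X=2)·P(Y=0) = 2/3 × 7/12 = 7/18 = P(X=2,Y=0) ✓
  P(X=2)·P(Y=1) = 2/3 × 5/12 = 5/18 = P(X=2,Y=1) ✓

Yes, X and Y are independent: every cell factors, so I(X;Y) = 0 bits.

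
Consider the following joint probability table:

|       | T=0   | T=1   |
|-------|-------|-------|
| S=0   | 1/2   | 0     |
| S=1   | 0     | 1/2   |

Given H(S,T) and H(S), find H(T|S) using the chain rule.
From the chain rule: H(S,T) = H(S) + H(T|S)
Therefore: H(T|S) = H(S,T) - H(S)

H(S,T) = -[(1/2)·log₂(1/2) + (1/2)·log₂(1/2)]
  = 0.5000 + 0.5000
  = 1.0000 bits
Marginal P(S) (row sums):
  P(S=0) = 1/2 + 0 = 1/2
  P(S=1) = 0 + 1/2 = 1/2
H(S) = -[(1/2)·log₂(1/2) + (1/2)·log₂(1/2)]
  = 0.5000 + 0.5000
  = 1.0000 bits

H(T|S) = 1.0000 - 1.0000 = 0.0000 bits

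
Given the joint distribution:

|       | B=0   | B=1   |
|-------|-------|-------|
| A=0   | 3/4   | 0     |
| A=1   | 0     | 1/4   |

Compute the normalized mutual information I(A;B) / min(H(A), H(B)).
Marginal P(A) (row sums):
  P(A=0) = 3/4 + 0 = 3/4
  P(A=1) = 0 + 1/4 = 1/4
Marginal P(B) (column sums):
  P(B=0) = 3/4 + 0 = 3/4
  P(B=1) = 0 + 1/4 = 1/4

H(A) = -[(3/4)·log₂(3/4) + (1/4)·log₂(1/4)]
  = 0.3113 + 0.5000
  = 0.8113 bits
H(B) = -[(3/4)·log₂(3/4) + (1/4)·log₂(1/4)]
  = 0.3113 + 0.5000
  = 0.8113 bits
H(A,B) = -[(3/4)·log₂(3/4) + (1/4)·log₂(1/4)]
  = 0.3113 + 0.5000
  = 0.8113 bits

I(A;B) = H(A) + H(B) - H(A,B)
  = 0.8113 + 0.8113 - 0.8113
  = 0.8113 bits

min(H(A), H(B)) = min(0.8113, 0.8113) = 0.8113 bits
Normalized MI = 0.8113 / 0.8113 = 1.0000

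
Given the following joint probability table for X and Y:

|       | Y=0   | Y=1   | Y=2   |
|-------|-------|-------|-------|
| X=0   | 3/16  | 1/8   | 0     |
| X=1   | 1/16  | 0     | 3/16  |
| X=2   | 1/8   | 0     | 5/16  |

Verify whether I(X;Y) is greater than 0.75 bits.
Marginal P(X) (row sums):
  P(X=0) = 3/16 + 1/8 + 0 = 5/16
  P(X=1) = 1/16 + 0 + 3/16 = 1/4
  P(X=2) = 1/8 + 0 + 5/16 = 7/16
Marginal P(Y) (column sums):
  P(Y=0) = 3/16 + 1/16 + 1/8 = 3/8
  P(Y=1) = 1/8 + 0 + 0 = 1/8
  P(Y=2) = 0 + 3/16 + 5/16 = 1/2

H(X) = -[(5/16)·log₂(5/16) + (1/4)·log₂(1/4) + (7/16)·log₂(7/16)]
  = 0.5244 + 0.5000 + 0.5218
  = 1.5462 bits
H(Y) = -[(3/8)·log₂(3/8) + (1/8)·log₂(1/8) + (1/2)·log₂(1/2)]
  = 0.5306 + 0.3750 + 0.5000
  = 1.4056 bits
H(X,Y) = -[(3/16)·log₂(3/16) + (1/8)·log₂(1/8) + (1/16)·log₂(1/16) + (3/16)·log₂(3/16) + (1/8)·log₂(1/8) + (5/16)·log₂(5/16)]
  = 0.4528 + 0.3750 + 0.2500 + 0.4528 + 0.3750 + 0.5244
  = 2.4300 bits

I(X;Y) = H(X) + H(Y) - H(X,Y)
  = 1.5462 + 1.4056 - 2.4300
  = 0.5218 bits

No. I(X;Y) = 0.5218 bits, which is ≤ 0.75 bits.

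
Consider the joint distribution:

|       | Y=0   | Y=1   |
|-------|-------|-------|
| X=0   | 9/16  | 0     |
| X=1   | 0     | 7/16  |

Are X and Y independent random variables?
Marginal P(X) (row sums):
  P(X=0) = 9/16 + 0 = 9/16
  P(X=1) = 0 + 7/16 = 7/16
Marginal P(Y) (column sums):
  P(Y=0) = 9/16 + 0 = 9/16
  P(Y=1) = 0 + 7/16 = 7/16

X and Y are independent iff P(X=i,Y=j) = P(X=i)·P(Y=j) for every cell.
  P(X=0)·P(Y=0) = 9/16 × 9/16 = 81/256, but P(X=0,Y=0) = 9/16 ✗

No, X and Y are not independent. Quantitatively, I(X;Y) > 0:

H(X) = -[(9/16)·log₂(9/16) + (7/16)·log₂(7/16)]
  = 0.4669 + 0.5218
  = 0.9887 bits
H(Y) = -[(9/16)·log₂(9/16) + (7/16)·log₂(7/16)]
  = 0.4669 + 0.5218
  = 0.9887 bits
H(X,Y) = -[(9/16)·log₂(9/16) + (7/16)·log₂(7/16)]
  = 0.4669 + 0.5218
  = 0.9887 bits
I(X;Y) = H(X) + H(Y) - H(X,Y) = 0.9887 + 0.9887 - 0.9887 = 0.9887 bits > 0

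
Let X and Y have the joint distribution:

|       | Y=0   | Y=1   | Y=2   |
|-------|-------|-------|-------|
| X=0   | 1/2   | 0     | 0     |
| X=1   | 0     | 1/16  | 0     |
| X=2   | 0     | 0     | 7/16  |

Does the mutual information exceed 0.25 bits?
Marginal P(X) (row sums):
  P(X=0) = 1/2 + 0 + 0 = 1/2
  P(X=1) = 0 + 1/16 + 0 = 1/16
  P(X=2) = 0 + 0 + 7/16 = 7/16
Marginal P(Y) (column sums):
  P(Y=0) = 1/2 + 0 + 0 = 1/2
  P(Y=1) = 0 + 1/16 + 0 = 1/16
  P(Y=2) = 0 + 0 + 7/16 = 7/16

H(X) = -[(1/2)·log₂(1/2) + (1/16)·log₂(1/16) + (7/16)·log₂(7/16)]
  = 0.5000 + 0.2500 + 0.5218
  = 1.2718 bits
H(Y) = -[(1/2)·log₂(1/2) + (1/16)·log₂(1/16) + (7/16)·log₂(7/16)]
  = 0.5000 + 0.2500 + 0.5218
  = 1.2718 bits
H(X,Y) = -[(1/2)·log₂(1/2) + (1/16)·log₂(1/16) + (7/16)·log₂(7/16)]
  = 0.5000 + 0.2500 + 0.5218
  = 1.2718 bits

I(X;Y) = H(X) + H(Y) - H(X,Y)
  = 1.2718 + 1.2718 - 1.2718
  = 1.2718 bits

Yes. I(X;Y) = 1.2718 bits, which is > 0.25 bits.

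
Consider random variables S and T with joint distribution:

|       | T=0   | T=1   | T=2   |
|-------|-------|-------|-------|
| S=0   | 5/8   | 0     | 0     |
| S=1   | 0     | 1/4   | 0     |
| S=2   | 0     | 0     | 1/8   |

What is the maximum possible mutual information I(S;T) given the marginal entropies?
The upper bound on mutual information is I(S;T) ≤ min(H(S), H(T)).

Marginal P(S) (row sums):
  P(S=0) = 5/8 + 0 + 0 = 5/8
  P(S=1) = 0 + 1/4 + 0 = 1/4
  P(S=2) = 0 + 0 + 1/8 = 1/8
Marginal P(T) (column sums):
  P(T=0) = 5/8 + 0 + 0 = 5/8
  P(T=1) = 0 + 1/4 + 0 = 1/4
  P(T=2) = 0 + 0 + 1/8 = 1/8

H(S) = -[(5/8)·log₂(5/8) + (1/4)·log₂(1/4) + (1/8)·log₂(1/8)]
  = 0.4238 + 0.5000 + 0.3750
  = 1.2988 bits
H(T) = -[(5/8)·log₂(5/8) + (1/4)·log₂(1/4) + (1/8)·log₂(1/8)]
  = 0.4238 + 0.5000 + 0.3750
  = 1.2988 bits

Maximum possible I(S;T) = min(1.2988, 1.2988) = 1.2988 bits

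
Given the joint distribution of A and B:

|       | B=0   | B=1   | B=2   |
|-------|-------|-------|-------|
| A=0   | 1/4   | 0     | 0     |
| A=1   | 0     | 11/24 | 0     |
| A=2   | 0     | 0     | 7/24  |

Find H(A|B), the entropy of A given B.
Marginal P(B) (column sums):
  P(B=0) = 1/4 + 0 + 0 = 1/4
  P(B=1) = 0 + 11/24 + 0 = 11/24
  P(B=2) = 0 + 0 + 7/24 = 7/24

H(A|B) = -Σ P(A,B)·log₂ P(A|B), where P(A|B) = P(A,B) / P(B)
  (cells with P(A,B) = 0 contribute 0)
  (A=0,B=0): P(A|B) = (1/4)/(1/4) = 1;  -(1/4)·log₂(1) = 0.0000
  (A=1,B=1): P(A|B) = (11/24)/(11/24) = 1;  -(11/24)·log₂(1) = 0.0000
  (A=2,B=2): P(A|B) = (7/24)/(7/24) = 1;  -(7/24)·log₂(1) = 0.0000
H(A|B) = 0.0000 + 0.0000 + 0.0000
  = 0.0000 bits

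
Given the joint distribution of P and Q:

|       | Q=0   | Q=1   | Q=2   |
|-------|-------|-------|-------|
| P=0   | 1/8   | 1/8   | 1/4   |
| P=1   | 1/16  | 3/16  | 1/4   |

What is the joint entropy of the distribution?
H(P,Q) = -Σ P(P,Q) log₂ P(P,Q), summed over the non-zero cells:
H(P,Q) = -[(1/8)·log₂(1/8) + (1/8)·log₂(1/8) + (1/4)·log₂(1/4) + (1/16)·log₂(1/16) + (3/16)·log₂(3/16) + (1/4)·log₂(1/4)]
  = 0.3750 + 0.3750 + 0.5000 + 0.2500 + 0.4528 + 0.5000
  = 2.4528 bits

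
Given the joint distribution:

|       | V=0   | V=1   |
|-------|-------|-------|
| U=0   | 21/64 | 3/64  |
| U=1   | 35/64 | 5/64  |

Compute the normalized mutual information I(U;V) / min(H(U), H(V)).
Marginal P(U) (row sums):
  P(U=0) = 21/64 + 3/64 = 3/8
  P(U=1) = 35/64 + 5/64 = 5/8
Marginal P(V) (column sums):
  P(V=0) = 21/64 + 35/64 = 7/8
  P(V=1) = 3/64 + 5/64 = 1/8

H(U) = -[(3/8)·log₂(3/8) + (5/8)·log₂(5/8)]
  = 0.5306 + 0.4238
  = 0.9544 bits
H(V) = -[(7/8)·log₂(7/8) + (1/8)·log₂(1/8)]
  = 0.1686 + 0.3750
  = 0.5436 bits
H(U,V) = -[(21/64)·log₂(21/64) + (3/64)·log₂(3/64) + (35/64)·log₂(35/64) + (5/64)·log₂(5/64)]
  = 0.5275 + 0.2070 + 0.4762 + 0.2873
  = 1.4980 bits

I(U;V) = H(U) + H(V) - H(U,V)
  = 0.9544 + 0.5436 - 1.4980
  = 0.0000 bits

min(H(U), H(V)) = min(0.9544, 0.5436) = 0.5436 bits
Normalized MI = 0.0000 / 0.5436 = 0.0000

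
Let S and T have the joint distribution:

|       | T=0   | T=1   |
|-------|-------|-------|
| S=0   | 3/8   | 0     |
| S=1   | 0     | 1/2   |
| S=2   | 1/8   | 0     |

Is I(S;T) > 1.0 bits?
Marginal P(S) (row sums):
  P(S=0) = 3/8 + 0 = 3/8
  P(S=1) = 0 + 1/2 = 1/2
  P(S=2) = 1/8 + 0 = 1/8
Marginal P(T) (column sums):
  P(T=0) = 3/8 + 0 + 1/8 = 1/2
  P(T=1) = 0 + 1/2 + 0 = 1/2

H(S) = -[(3/8)·log₂(3/8) + (1/2)·log₂(1/2) + (1/8)·log₂(1/8)]
  = 0.5306 + 0.5000 + 0.3750
  = 1.4056 bits
H(T) = -[(1/2)·log₂(1/2) + (1/2)·log₂(1/2)]
  = 0.5000 + 0.5000
  = 1.0000 bits
H(S,T) = -[(3/8)·log₂(3/8) + (1/2)·log₂(1/2) + (1/8)·log₂(1/8)]
  = 0.5306 + 0.5000 + 0.3750
  = 1.4056 bits

I(S;T) = H(S) + H(T) - H(S,T)
  = 1.4056 + 1.0000 - 1.4056
  = 1.0000 bits

No. I(S;T) = 1.0000 bits, which is ≤ 1.0 bits.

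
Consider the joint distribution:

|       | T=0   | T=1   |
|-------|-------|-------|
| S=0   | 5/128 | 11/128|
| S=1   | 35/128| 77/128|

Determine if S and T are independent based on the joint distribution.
Marginal P(S) (row sums):
  P(S=0) = 5/128 + 11/128 = 1/8
  P(S=1) = 35/128 + 77/128 = 7/8
Marginal P(T) (column sums):
  P(T=0) = 5/128 + 35/128 = 5/16
  P(T=1) = 11/128 + 77/128 = 11/16

S and T are independent iff P(S=i,T=j) = P(S=i)·P(T=j) for every cell.
  P(S=0)·P(T=0) = 1/8 × 5/16 = 5/128 = P(S=0,T=0) ✓
  P(S=0)·P(T=1) = 1/8 × 11/16 = 11/128 = P(S=0,T=1) ✓
  P(S=1)·P(T=0) = 7/8 × 5/16 = 35/128 = P(S=1,T=0) ✓
  P(S=1)·P(T=1) = 7/8 × 11/16 = 77/128 = P(S=1,T=1) ✓

Yes, S and T are independent: every cell factors, so I(S;T) = 0 bits.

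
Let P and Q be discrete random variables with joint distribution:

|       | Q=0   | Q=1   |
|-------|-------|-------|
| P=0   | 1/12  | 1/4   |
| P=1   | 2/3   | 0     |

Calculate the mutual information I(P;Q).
Marginal P(P) (row sums):
  P(P=0) = 1/12 + 1/4 = 1/3
  P(P=1) = 2/3 + 0 = 2/3
Marginal P(Q) (column sums):
  P(Q=0) = 1/12 + 2/3 = 3/4
  P(Q=1) = 1/4 + 0 = 1/4

H(P) = -[(1/3)·log₂(1/3) + (2/3)·log₂(2/3)]
  = 0.5283 + 0.3900
  = 0.9183 bits
H(Q) = -[(3/4)·log₂(3/4) + (1/4)·log₂(1/4)]
  = 0.3113 + 0.5000
  = 0.8113 bits
H(P,Q) = -[(1/12)·log₂(1/12) + (1/4)·log₂(1/4) + (2/3)·log₂(2/3)]
  = 0.2987 + 0.5000 + 0.3900
  = 1.1887 bits

I(P;Q) = H(P) + H(Q) - H(P,Q)
  = 0.9183 + 0.8113 - 1.1887
  = 0.5409 bits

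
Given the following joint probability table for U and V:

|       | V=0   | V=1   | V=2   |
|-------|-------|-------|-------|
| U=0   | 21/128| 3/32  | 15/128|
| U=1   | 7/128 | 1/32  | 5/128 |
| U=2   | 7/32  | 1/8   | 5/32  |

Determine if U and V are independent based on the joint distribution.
Marginal P(U) (row sums):
  P(U=0) = 21/128 + 3/32 + 15/128 = 3/8
  P(U=1) = 7/128 + 1/32 + 5/128 = 1/8
  P(U=2) = 7/32 + 1/8 + 5/32 = 1/2
Marginal P(V) (column sums):
  P(V=0) = 21/128 + 7/128 + 7/32 = 7/16
  P(V=1) = 3/32 + 1/32 + 1/8 = 1/4
  P(V=2) = 15/128 + 5/128 + 5/32 = 5/16

U and V are independent iff P(U=i,V=j) = P(U=i)·P(V=j) for every cell.
  P(U=0)·P(V=0) = 3/8 × 7/16 = 21/128 = P(U=0,V=0) ✓
  P(U=0)·P(V=1) = 3/8 × 1/4 = 3/32 = P(U=0,V=1) ✓
  P(U=0)·P(V=2) = 3/8 × 5/16 = 15/128 = P(U=0,V=2) ✓
  P(U=1)·P(V=0) = 1/8 × 7/16 = 7/128 = P(U=1,V=0) ✓
  P(U=1)·P(V=1) = 1/8 × 1/4 = 1/32 = P(U=1,V=1) ✓
  P(U=1)·P(V=2) = 1/8 × 5/16 = 5/128 = P(U=1,V=2) ✓
  P(U=2)·P(V=0) = 1/2 × 7/16 = 7/32 = P(U=2,V=0) ✓
  P(U=2)·P(V=1) = 1/2 × 1/4 = 1/8 = P(U=2,V=1) ✓
  P(U=2)·P(V=2) = 1/2 × 5/16 = 5/32 = P(U=2,V=2) ✓

Yes, U and V are independent: every cell factors, so I(U;V) = 0 bits.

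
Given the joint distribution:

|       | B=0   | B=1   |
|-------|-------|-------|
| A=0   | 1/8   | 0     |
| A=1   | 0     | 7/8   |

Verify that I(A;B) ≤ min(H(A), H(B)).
Marginal P(A) (row sums):
  P(A=0) = 1/8 + 0 = 1/8
  P(A=1) = 0 + 7/8 = 7/8
Marginal P(B) (column sums):
  P(B=0) = 1/8 + 0 = 1/8
  P(B=1) = 0 + 7/8 = 7/8

H(A) = -[(1/8)·log₂(1/8) + (7/8)·log₂(7/8)]
  = 0.3750 + 0.1686
  = 0.5436 bits
H(B) = -[(1/8)·log₂(1/8) + (7/8)·log₂(7/8)]
  = 0.3750 + 0.1686
  = 0.5436 bits
H(A,B) = -[(1/8)·log₂(1/8) + (7/8)·log₂(7/8)]
  = 0.3750 + 0.1686
  = 0.5436 bits

I(A;B) = H(A) + H(B) - H(A,B)
  = 0.5436 + 0.5436 - 0.5436
  = 0.5436 bits

min(H(A), H(B)) = min(0.5436, 0.5436) = 0.5436 bits
Since 0.5436 ≤ 0.5436, the bound is satisfied ✓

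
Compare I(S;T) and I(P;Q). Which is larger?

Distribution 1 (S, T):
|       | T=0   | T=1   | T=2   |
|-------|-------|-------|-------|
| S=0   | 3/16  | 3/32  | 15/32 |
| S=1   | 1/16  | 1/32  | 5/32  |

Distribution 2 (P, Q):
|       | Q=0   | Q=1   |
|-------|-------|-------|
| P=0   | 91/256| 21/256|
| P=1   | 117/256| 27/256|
Distribution 1 (S, T):
Marginal P(S) (row sums):
  P(S=0) = 3/16 + 3/32 + 15/32 = 3/4
  P(S=1) = 1/16 + 1/32 + 5/32 = 1/4
Marginal P(T) (column sums):
  P(T=0) = 3/16 + 1/16 = 1/4
  P(T=1) = 3/32 + 1/32 = 1/8
  P(T=2) = 15/32 + 5/32 = 5/8

H(S) = -[(3/4)·log₂(3/4) + (1/4)·log₂(1/4)]
  = 0.3113 + 0.5000
  = 0.8113 bits
H(T) = -[(1/4)·log₂(1/4) + (1/8)·log₂(1/8) + (5/8)·log₂(5/8)]
  = 0.5000 + 0.3750 + 0.4238
  = 1.2988 bits
H(S,T) = -[(3/16)·log₂(3/16) + (3/32)·log₂(3/32) + (15/32)·log₂(15/32) + (1/16)·log₂(1/16) + (1/32)·log₂(1/32) + (5/32)·log₂(5/32)]
  = 0.4528 + 0.3202 + 0.5124 + 0.2500 + 0.1563 + 0.4184
  = 2.1101 bits

I(S;T) = H(S) + H(T) - H(S,T)
  = 0.8113 + 1.2988 - 2.1101
  = 0.0000 bits

Distribution 2 (P, Q):
Marginal P(P) (row sums):
  P(P=0) = 91/256 + 21/256 = 7/16
  P(P=1) = 117/256 + 27/256 = 9/16
Marginal P(Q) (column sums):
  P(Q=0) = 91/256 + 117/256 = 13/16
  P(Q=1) = 21/256 + 27/256 = 3/16

H(P) = -[(7/16)·log₂(7/16) + (9/16)·log₂(9/16)]
  = 0.5218 + 0.4669
  = 0.9887 bits
H(Q) = -[(13/16)·log₂(13/16) + (3/16)·log₂(3/16)]
  = 0.2434 + 0.4528
  = 0.6962 bits
H(P,Q) = -[(91/256)·log₂(91/256) + (21/256)·log₂(21/256) + (117/256)·log₂(117/256) + (27/256)·log₂(27/256)]
  = 0.5304 + 0.2959 + 0.5163 + 0.3423
  = 1.6849 bits

I(P;Q) = H(P) + H(Q) - H(P,Q)
  = 0.9887 + 0.6962 - 1.6849
  = 0.0000 bits

Both joint tables factor as the product of their marginals, so I(S;T) = I(P;Q) = 0 bits: neither is larger (both pairs are independent).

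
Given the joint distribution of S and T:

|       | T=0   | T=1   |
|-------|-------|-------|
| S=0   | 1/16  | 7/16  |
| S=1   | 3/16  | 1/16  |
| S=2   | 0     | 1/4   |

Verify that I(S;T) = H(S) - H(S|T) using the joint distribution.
Left side, from I(S;T) = H(S) + H(T) - H(S,T):
Marginal P(S) (row sums):
  P(S=0) = 1/16 + 7/16 = 1/2
  P(S=1) = 3/16 + 1/16 = 1/4
  P(S=2) = 0 + 1/4 = 1/4
Marginal P(T) (column sums):
  P(T=0) = 1/16 + 3/16 + 0 = 1/4
  P(T=1) = 7/16 + 1/16 + 1/4 = 3/4

H(S) = -[(1/2)·log₂(1/2) + (1/4)·log₂(1/4) + (1/4)·log₂(1/4)]
  = 0.5000 + 0.5000 + 0.5000
  = 1.5000 bits
H(T) = -[(1/4)·log₂(1/4) + (3/4)·log₂(3/4)]
  = 0.5000 + 0.3113
  = 0.8113 bits
H(S,T) = -[(1/16)·log₂(1/16) + (7/16)·log₂(7/16) + (3/16)·log₂(3/16) + (1/16)·log₂(1/16) + (1/4)·log₂(1/4)]
  = 0.2500 + 0.5218 + 0.4528 + 0.2500 + 0.5000
  = 1.9746 bits

I(S;T) = H(S) + H(T) - H(S,T)
  = 1.5000 + 0.8113 - 1.9746
  = 0.3367 bits

Right side, with H(S|T) computed directly from the conditional probabilities:
H(S|T) = -Σ P(S,T)·log₂ P(S|T), where P(S|T) = P(S,T) / P(T)
  (cells with P(S,T) = 0 contribute 0)
  (S=0,T=0): P(S|T) = (1/16)/(1/4) = 1/4;  -(1/16)·log₂(1/4) = 0.1250
  (S=0,T=1): P(S|T) = (7/16)/(3/4) = 7/12;  -(7/16)·log₂(7/12) = 0.3402
  (S=1,T=0): P(S|T) = (3/16)/(1/4) = 3/4;  -(3/16)·log₂(3/4) = 0.0778
  (S=1,T=1): P(S|T) = (1/16)/(3/4) = 1/12;  -(1/16)·log₂(1/12) = 0.2241
  (S=2,T=1): P(S|T) = (1/4)/(3/4) = 1/3;  -(1/4)·log₂(1/3) = 0.3962
H(S|T) = 0.1250 + 0.3402 + 0.0778 + 0.2241 + 0.3962
  = 1.1633 bits
H(S) - H(S|T) = 1.5000 - 1.1633 = 0.3367 bits

Both sides equal 0.3367 bits, so I(S;T) = H(S) - H(S|T) ✓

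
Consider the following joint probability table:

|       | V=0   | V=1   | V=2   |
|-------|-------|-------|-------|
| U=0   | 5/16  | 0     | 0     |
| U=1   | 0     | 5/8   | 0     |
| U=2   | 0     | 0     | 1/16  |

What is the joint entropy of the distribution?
H(U,V) = -Σ P(U,V) log₂ P(U,V), summed over the non-zero cells:
H(U,V) = -[(5/16)·log₂(5/16) + (5/8)·log₂(5/8) + (1/16)·log₂(1/16)]
  = 0.5244 + 0.4238 + 0.2500
  = 1.1982 bits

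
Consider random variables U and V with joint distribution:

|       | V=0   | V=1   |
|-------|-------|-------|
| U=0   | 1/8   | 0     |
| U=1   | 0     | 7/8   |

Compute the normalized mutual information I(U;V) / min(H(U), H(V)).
Marginal P(U) (row sums):
  P(U=0) = 1/8 + 0 = 1/8
  P(U=1) = 0 + 7/8 = 7/8
Marginal P(V) (column sums):
  P(V=0) = 1/8 + 0 = 1/8
  P(V=1) = 0 + 7/8 = 7/8

H(U) = -[(1/8)·log₂(1/8) + (7/8)·log₂(7/8)]
  = 0.3750 + 0.1686
  = 0.5436 bits
H(V) = -[(1/8)·log₂(1/8) + (7/8)·log₂(7/8)]
  = 0.3750 + 0.1686
  = 0.5436 bits
H(U,V) = -[(1/8)·log₂(1/8) + (7/8)·log₂(7/8)]
  = 0.3750 + 0.1686
  = 0.5436 bits

I(U;V) = H(U) + H(V) - H(U,V)
  = 0.5436 + 0.5436 - 0.5436
  = 0.5436 bits

min(H(U), H(V)) = min(0.5436, 0.5436) = 0.5436 bits
Normalized MI = 0.5436 / 0.5436 = 1.0000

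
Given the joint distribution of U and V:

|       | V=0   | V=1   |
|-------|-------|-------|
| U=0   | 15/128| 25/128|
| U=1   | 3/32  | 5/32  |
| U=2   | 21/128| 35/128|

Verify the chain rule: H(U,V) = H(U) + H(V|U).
Left side:
H(U,V) = -[(15/128)·log₂(15/128) + (25/128)·log₂(25/128) + (3/32)·log₂(3/32) + (5/32)·log₂(5/32) + (21/128)·log₂(21/128) + (35/128)·log₂(35/128)]
  = 0.3625 + 0.4602 + 0.3202 + 0.4184 + 0.4278 + 0.5115
  = 2.5006 bits

Right side:
Marginal P(U) (row sums):
  P(U=0) = 15/128 + 25/128 = 5/16
  P(U=1) = 3/32 + 5/32 = 1/4
  P(U=2) = 21/128 + 35/128 = 7/16
H(U) = -[(5/16)·log₂(5/16) + (1/4)·log₂(1/4) + (7/16)·log₂(7/16)]
  = 0.5244 + 0.5000 + 0.5218
  = 1.5462 bits
H(V|U) = -Σ P(U,V)·log₂ P(V|U), where P(V|U) = P(U,V) / P(U)
  (U=0,V=0): P(V|U) = (15/128)/(5/16) = 3/8;  -(15/128)·log₂(3/8) = 0.1658
  (U=0,V=1): P(V|U) = (25/128)/(5/16) = 5/8;  -(25/128)·log₂(5/8) = 0.1324
  (U=1,V=0): P(V|U) = (3/32)/(1/4) = 3/8;  -(3/32)·log₂(3/8) = 0.1327
  (U=1,V=1): P(V|U) = (5/32)/(1/4) = 5/8;  -(5/32)·log₂(5/8) = 0.1059
  (U=2,V=0): P(V|U) = (21/128)/(7/16) = 3/8;  -(21/128)·log₂(3/8) = 0.2322
  (U=2,V=1): P(V|U) = (35/128)/(7/16) = 5/8;  -(35/128)·log₂(5/8) = 0.1854
H(V|U) = 0.1658 + 0.1324 + 0.1327 + 0.1059 + 0.2322 + 0.1854
  = 0.9544 bits
H(U) + H(V|U) = 1.5462 + 0.9544 = 2.5006 bits

Both sides equal 2.5006 bits, so the chain rule holds ✓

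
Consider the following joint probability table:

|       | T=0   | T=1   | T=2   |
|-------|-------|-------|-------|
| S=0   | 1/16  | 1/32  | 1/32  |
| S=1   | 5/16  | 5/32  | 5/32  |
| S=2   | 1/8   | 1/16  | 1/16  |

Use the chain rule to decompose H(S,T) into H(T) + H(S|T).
By the chain rule: H(S,T) = H(T) + H(S|T)

Marginal P(T) (column sums):
  P(T=0) = 1/16 + 5/16 + 1/8 = 1/2
  P(T=1) = 1/32 + 5/32 + 1/16 = 1/4
  P(T=2) = 1/32 + 5/32 + 1/16 = 1/4
H(T) = -[(1/2)·log₂(1/2) + (1/4)·log₂(1/4) + (1/4)·log₂(1/4)]
  = 0.5000 + 0.5000 + 0.5000
  = 1.5000 bits
H(S|T) = -Σ P(S,T)·log₂ P(S|T), where P(S|T) = P(S,T) / P(T)
  (S=0,T=0): P(S|T) = (1/16)/(1/2) = 1/8;  -(1/16)·log₂(1/8) = 0.1875
  (S=0,T=1): P(S|T) = (1/32)/(1/4) = 1/8;  -(1/32)·log₂(1/8) = 0.0938
  (S=0,T=2): P(S|T) = (1/32)/(1/4) = 1/8;  -(1/32)·log₂(1/8) = 0.0938
  (S=1,T=0): P(S|T) = (5/16)/(1/2) = 5/8;  -(5/16)·log₂(5/8) = 0.2119
  (S=1,T=1): P(S|T) = (5/32)/(1/4) = 5/8;  -(5/32)·log₂(5/8) = 0.1059
  (S=1,T=2): P(S|T) = (5/32)/(1/4) = 5/8;  -(5/32)·log₂(5/8) = 0.1059
  (S=2,T=0): P(S|T) = (1/8)/(1/2) = 1/4;  -(1/8)·log₂(1/4) = 0.2500
  (S=2,T=1): P(S|T) = (1/16)/(1/4) = 1/4;  -(1/16)·log₂(1/4) = 0.1250
  (S=2,T=2): P(S|T) = (1/16)/(1/4) = 1/4;  -(1/16)·log₂(1/4) = 0.1250
H(S|T) = 0.1875 + 0.0938 + 0.0938 + 0.2119 + 0.1059 + 0.1059 + 0.2500 + 0.1250 + 0.1250
  = 1.2988 bits

H(S,T) = H(T) + H(S|T) = 1.5000 + 1.2988 = 2.7988 bits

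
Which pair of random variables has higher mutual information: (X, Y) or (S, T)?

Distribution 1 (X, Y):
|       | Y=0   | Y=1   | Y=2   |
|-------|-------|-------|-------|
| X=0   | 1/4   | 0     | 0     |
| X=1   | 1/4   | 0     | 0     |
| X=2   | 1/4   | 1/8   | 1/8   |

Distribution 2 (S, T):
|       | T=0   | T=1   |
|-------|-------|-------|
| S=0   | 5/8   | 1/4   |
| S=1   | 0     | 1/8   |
Distribution 1 (X, Y):
Marginal P(X) (row sums):
  P(X=0) = 1/4 + 0 + 0 = 1/4
  P(X=1) = 1/4 + 0 + 0 = 1/4
  P(X=2) = 1/4 + 1/8 + 1/8 = 1/2
Marginal P(Y) (column sums):
  P(Y=0) = 1/4 + 1/4 + 1/4 = 3/4
  P(Y=1) = 0 + 0 + 1/8 = 1/8
  P(Y=2) = 0 + 0 + 1/8 = 1/8

H(X) = -[(1/4)·log₂(1/4) + (1/4)·log₂(1/4) + (1/2)·log₂(1/2)]
  = 0.5000 + 0.5000 + 0.5000
  = 1.5000 bits
H(Y) = -[(3/4)·log₂(3/4) + (1/8)·log₂(1/8) + (1/8)·log₂(1/8)]
  = 0.3113 + 0.3750 + 0.3750
  = 1.0613 bits
H(X,Y) = -[(1/4)·log₂(1/4) + (1/4)·log₂(1/4) + (1/4)·log₂(1/4) + (1/8)·log₂(1/8) + (1/8)·log₂(1/8)]
  = 0.5000 + 0.5000 + 0.5000 + 0.3750 + 0.3750
  = 2.2500 bits

I(X;Y) = H(X) + H(Y) - H(X,Y)
  = 1.5000 + 1.0613 - 2.2500
  = 0.3113 bits

Distribution 2 (S, T):
Marginal P(S) (row sums):
  P(S=0) = 5/8 + 1/4 = 7/8
  P(S=1) = 0 + 1/8 = 1/8
Marginal P(T) (column sums):
  P(T=0) = 5/8 + 0 = 5/8
  P(T=1) = 1/4 + 1/8 = 3/8

H(S) = -[(7/8)·log₂(7/8) + (1/8)·log₂(1/8)]
  = 0.1686 + 0.3750
  = 0.5436 bits
H(T) = -[(5/8)·log₂(5/8) + (3/8)·log₂(3/8)]
  = 0.4238 + 0.5306
  = 0.9544 bits
H(S,T) = -[(5/8)·log₂(5/8) + (1/4)·log₂(1/4) + (1/8)·log₂(1/8)]
  = 0.4238 + 0.5000 + 0.3750
  = 1.2988 bits

I(S;T) = H(S) + H(T) - H(S,T)
  = 0.5436 + 0.9544 - 1.2988
  = 0.1992 bits

I(X;Y) = 0.3113 bits > I(S;T) = 0.1992 bits, so (X, Y) has the higher mutual information (stronger dependence).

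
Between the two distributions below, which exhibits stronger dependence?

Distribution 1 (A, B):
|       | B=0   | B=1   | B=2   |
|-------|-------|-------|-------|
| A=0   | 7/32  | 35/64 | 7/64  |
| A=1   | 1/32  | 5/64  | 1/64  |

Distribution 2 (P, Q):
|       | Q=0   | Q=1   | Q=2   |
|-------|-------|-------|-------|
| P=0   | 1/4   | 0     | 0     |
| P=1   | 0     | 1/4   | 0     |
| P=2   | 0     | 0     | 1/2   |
Distribution 1 (A, B):
Marginal P(A) (row sums):
  P(A=0) = 7/32 + 35/64 + 7/64 = 7/8
  P(A=1) = 1/32 + 5/64 + 1/64 = 1/8
Marginal P(B) (column sums):
  P(B=0) = 7/32 + 1/32 = 1/4
  P(B=1) = 35/64 + 5/64 = 5/8
  P(B=2) = 7/64 + 1/64 = 1/8

H(A) = -[(7/8)·log₂(7/8) + (1/8)·log₂(1/8)]
  = 0.1686 + 0.3750
  = 0.5436 bits
H(B) = -[(1/4)·log₂(1/4) + (5/8)·log₂(5/8) + (1/8)·log₂(1/8)]
  = 0.5000 + 0.4238 + 0.3750
  = 1.2988 bits
H(A,B) = -[(7/32)·log₂(7/32) + (35/64)·log₂(35/64) + (7/64)·log₂(7/64) + (1/32)·log₂(1/32) + (5/64)·log₂(5/64) + (1/64)·log₂(1/64)]
  = 0.4796 + 0.4762 + 0.3492 + 0.1563 + 0.2873 + 0.0938
  = 1.8424 bits

I(A;B) = H(A) + H(B) - H(A,B)
  = 0.5436 + 1.2988 - 1.8424
  = 0.0000 bits

Distribution 2 (P, Q):
Marginal P(P) (row sums):
  P(P=0) = 1/4 + 0 + 0 = 1/4
  P(P=1) = 0 + 1/4 + 0 = 1/4
  P(P=2) = 0 + 0 + 1/2 = 1/2
Marginal P(Q) (column sums):
  P(Q=0) = 1/4 + 0 + 0 = 1/4
  P(Q=1) = 0 + 1/4 + 0 = 1/4
  P(Q=2) = 0 + 0 + 1/2 = 1/2

H(P) = -[(1/4)·log₂(1/4) + (1/4)·log₂(1/4) + (1/2)·log₂(1/2)]
  = 0.5000 + 0.5000 + 0.5000
  = 1.5000 bits
H(Q) = -[(1/4)·log₂(1/4) + (1/4)·log₂(1/4) + (1/2)·log₂(1/2)]
  = 0.5000 + 0.5000 + 0.5000
  = 1.5000 bits
H(P,Q) = -[(1/4)·log₂(1/4) + (1/4)·log₂(1/4) + (1/2)·log₂(1/2)]
  = 0.5000 + 0.5000 + 0.5000
  = 1.5000 bits

I(P;Q) = H(P) + H(Q) - H(P,Q)
  = 1.5000 + 1.5000 - 1.5000
  = 1.5000 bits

I(P;Q) = 1.5000 bits > I(A;B) = 0.0000 bits, so (P, Q) has the higher mutual information (stronger dependence).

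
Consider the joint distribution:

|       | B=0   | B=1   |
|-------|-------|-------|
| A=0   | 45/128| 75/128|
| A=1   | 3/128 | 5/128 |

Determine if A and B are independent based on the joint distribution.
Marginal P(A) (row sums):
  P(A=0) = 45/128 + 75/128 = 15/16
  P(A=1) = 3/128 + 5/128 = 1/16
Marginal P(B) (column sums):
  P(B=0) = 45/128 + 3/128 = 3/8
  P(B=1) = 75/128 + 5/128 = 5/8

A and B are independent iff P(A=i,B=j) = P(A=i)·P(B=j) for every cell.
  P(A=0)·P(B=0) = 15/16 × 3/8 = 45/128 = P(A=0,B=0) ✓
  P(A=0)·P(B=1) = 15/16 × 5/8 = 75/128 = P(A=0,B=1) ✓
  P(A=1)·P(B=0) = 1/16 × 3/8 = 3/128 = P(A=1,B=0) ✓
  P(A=1)·P(B=1) = 1/16 × 5/8 = 5/128 = P(A=1,B=1) ✓

Yes, A and B are independent: every cell factors, so I(A;B) = 0 bits.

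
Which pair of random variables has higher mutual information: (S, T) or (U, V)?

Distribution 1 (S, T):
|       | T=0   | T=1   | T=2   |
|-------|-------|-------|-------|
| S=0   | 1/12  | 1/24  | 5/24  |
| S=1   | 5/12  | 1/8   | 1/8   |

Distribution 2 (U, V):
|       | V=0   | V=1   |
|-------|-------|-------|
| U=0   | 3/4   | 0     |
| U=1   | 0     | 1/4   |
Distribution 1 (S, T):
Marginal P(S) (row sums):
  P(S=0) = 1/12 + 1/24 + 5/24 = 1/3
  P(S=1) = 5/12 + 1/8 + 1/8 = 2/3
Marginal P(T) (column sums):
  P(T=0) = 1/12 + 5/12 = 1/2
  P(T=1) = 1/24 + 1/8 = 1/6
  P(T=2) = 5/24 + 1/8 = 1/3

H(S) = -[(1/3)·log₂(1/3) + (2/3)·log₂(2/3)]
  = 0.5283 + 0.3900
  = 0.9183 bits
H(T) = -[(1/2)·log₂(1/2) + (1/6)·log₂(1/6) + (1/3)·log₂(1/3)]
  = 0.5000 + 0.4308 + 0.5283
  = 1.4591 bits
H(S,T) = -[(1/12)·log₂(1/12) + (1/24)·log₂(1/24) + (5/24)·log₂(5/24) + (5/12)·log₂(5/12) + (1/8)·log₂(1/8) + (1/8)·log₂(1/8)]
  = 0.2987 + 0.1910 + 0.4715 + 0.5263 + 0.3750 + 0.3750
  = 2.2375 bits

I(S;T) = H(S) + H(T) - H(S,T)
  = 0.9183 + 1.4591 - 2.2375
  = 0.1399 bits

Distribution 2 (U, V):
Marginal P(U) (row sums):
  P(U=0) = 3/4 + 0 = 3/4
  P(U=1) = 0 + 1/4 = 1/4
Marginal P(V) (column sums):
  P(V=0) = 3/4 + 0 = 3/4
  P(V=1) = 0 + 1/4 = 1/4

H(U) = -[(3/4)·log₂(3/4) + (1/4)·log₂(1/4)]
  = 0.3113 + 0.5000
  = 0.8113 bits
H(V) = -[(3/4)·log₂(3/4) + (1/4)·log₂(1/4)]
  = 0.3113 + 0.5000
  = 0.8113 bits
H(U,V) = -[(3/4)·log₂(3/4) + (1/4)·log₂(1/4)]
  = 0.3113 + 0.5000
  = 0.8113 bits

I(U;V) = H(U) + H(V) - H(U,V)
  = 0.8113 + 0.8113 - 0.8113
  = 0.8113 bits

I(U;V) = 0.8113 bits > I(S;T) = 0.1399 bits, so (U, V) has the higher mutual information (stronger dependence).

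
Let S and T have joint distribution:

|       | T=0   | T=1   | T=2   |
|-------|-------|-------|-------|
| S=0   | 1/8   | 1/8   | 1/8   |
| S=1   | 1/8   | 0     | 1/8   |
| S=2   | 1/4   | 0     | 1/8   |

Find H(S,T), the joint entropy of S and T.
H(S,T) = -Σ P(S,T) log₂ P(S,T), summed over the non-zero cells:
H(S,T) = -[(1/8)·log₂(1/8) + (1/8)·log₂(1/8) + (1/8)·log₂(1/8) + (1/8)·log₂(1/8) + (1/8)·log₂(1/8) + (1/4)·log₂(1/4) + (1/8)·log₂(1/8)]
  = 0.3750 + 0.3750 + 0.3750 + 0.3750 + 0.3750 + 0.5000 + 0.3750
  = 2.7500 bits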